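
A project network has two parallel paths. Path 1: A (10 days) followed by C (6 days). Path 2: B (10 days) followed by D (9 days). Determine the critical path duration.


Path 1 = 10 + 6 = 16 days
Path 2 = 10 + 9 = 19 days
Duration = max(16, 19) = 19 days

19 days


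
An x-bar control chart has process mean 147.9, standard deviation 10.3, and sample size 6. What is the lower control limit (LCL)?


LCL = 147.9 - 3 * 10.3 / sqrt(6)

135.29


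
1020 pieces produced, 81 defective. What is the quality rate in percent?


Formula: Quality Rate = Good Pieces / Total Pieces * 100
Good pieces = 1020 - 81 = 939
QR = 939 / 1020 * 100 = 92.1%

92.1%


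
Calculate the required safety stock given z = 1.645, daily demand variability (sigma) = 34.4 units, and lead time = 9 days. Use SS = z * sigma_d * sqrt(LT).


Formula: SS = z * sigma_d * sqrt(LT)
sqrt(LT) = sqrt(9) = 3.0
SS = 1.645 * 34.4 * 3.0
SS = 169.8 units

169.8 units


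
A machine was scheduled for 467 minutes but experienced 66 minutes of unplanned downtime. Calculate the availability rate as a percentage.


Formula: Availability = (Planned Time - Downtime) / Planned Time * 100
Uptime = 467 - 66 = 401 min
Availability = 401 / 467 * 100 = 85.9%

85.9%


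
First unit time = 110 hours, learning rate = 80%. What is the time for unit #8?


Formula: T_n = T_1 * (learning_rate)^(log2(n)) where learning_rate = rate/100
Doublings = log2(8) = 3
T_n = 110 * 0.8^3
T_n = 110 * 0.512 = 56.3 hours

56.3 hours


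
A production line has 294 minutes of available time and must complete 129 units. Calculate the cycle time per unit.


Formula: CT = Available Time / Number of Units
CT = 294 min / 129 units
CT = 2.28 min/unit

2.28 min/unit


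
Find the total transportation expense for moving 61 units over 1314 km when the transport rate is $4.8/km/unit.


TC = dist * cost * units = 1314 * 4.8 * 61 = $384739.20

$384739.20


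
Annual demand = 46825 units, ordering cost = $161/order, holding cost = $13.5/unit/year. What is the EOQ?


Formula: EOQ = sqrt(2 * D * S / H)
Numerator: 2 * 46825 * 161 = 15077650
2DS/H = 15077650 / 13.5 = 1116863.0
EOQ = sqrt(1116863.0) = 1056.8 units

1056.8 units


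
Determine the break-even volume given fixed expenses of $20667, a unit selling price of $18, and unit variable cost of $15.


Formula: BEQ = Fixed Costs / (Price - Variable Cost)
Contribution margin = $18 - $15 = $3/unit
BEQ = ceil($20667 / $3/unit) = ceil(6889.0) = 6889 units

6889 units


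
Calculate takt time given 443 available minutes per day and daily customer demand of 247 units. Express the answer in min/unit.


Formula: Takt Time = Available Production Time / Customer Demand
Takt = 443 min/day / 247 units/day
Takt = 1.79 min/unit

1.79 min/unit


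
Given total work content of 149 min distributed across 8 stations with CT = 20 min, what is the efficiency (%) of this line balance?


Formula: Efficiency = Sum of Task Times / (N_stations * CT) * 100
Total station capacity = 8 stations * 20 min = 160 min
Efficiency = 149 / 160 * 100 = 93.1%

93.1%


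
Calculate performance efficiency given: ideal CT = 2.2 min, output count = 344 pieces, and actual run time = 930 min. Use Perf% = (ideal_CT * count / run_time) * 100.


Formula: Performance = (Ideal CT * Total Count) / Run Time * 100
Ideal output time = 2.2 * 344 = 756.8 min
Performance = 756.8 / 930 * 100 = 81.4%

81.4%


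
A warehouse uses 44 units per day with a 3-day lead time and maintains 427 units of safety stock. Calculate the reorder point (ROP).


Formula: ROP = (Daily Demand * Lead Time) + Safety Stock
Demand during lead time = 44 * 3 = 132 units
ROP = 132 + 427 = 559 units

559 units


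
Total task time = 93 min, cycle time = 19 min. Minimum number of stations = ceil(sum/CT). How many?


Formula: N_min = ceil(Sum of Task Times / Cycle Time)
N_min = ceil(93 min / 19 min) = ceil(4.8947)
N_min = 5 stations

5


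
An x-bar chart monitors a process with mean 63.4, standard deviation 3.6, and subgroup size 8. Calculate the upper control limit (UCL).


UCL = 63.4 + 3 * 3.6 / sqrt(8)

67.22


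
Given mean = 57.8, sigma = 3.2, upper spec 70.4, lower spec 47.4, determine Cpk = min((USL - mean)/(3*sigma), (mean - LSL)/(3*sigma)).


Cpu = (70.4 - 57.8) / (3 * 3.2) = 1.31
Cpl = (57.8 - 47.4) / (3 * 3.2) = 1.08
Cpk = min(1.31, 1.08) = 1.08

1.08


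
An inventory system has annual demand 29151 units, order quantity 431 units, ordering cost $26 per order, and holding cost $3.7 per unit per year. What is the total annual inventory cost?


TC = 29151/431 * 26 + 431/2 * 3.7

$2555.88


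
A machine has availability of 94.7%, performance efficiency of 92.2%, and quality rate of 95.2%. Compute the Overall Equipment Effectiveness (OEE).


Formula: OEE = Availability * Performance * Quality / 10000
A * P = 94.7% * 92.2% / 100 = 87.31%
OEE = 87.31% * 95.2% / 100 = 83.1%

83.1%


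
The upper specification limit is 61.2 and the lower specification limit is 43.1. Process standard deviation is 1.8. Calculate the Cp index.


Cp = (61.2 - 43.1) / (6 * 1.8)

1.68


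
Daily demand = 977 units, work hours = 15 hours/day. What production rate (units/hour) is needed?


Formula: Production Rate = Daily Demand / Available Hours
Rate = 977 units/day / 15 hours/day
Rate = 65.1 units/hour

65.1 units/hour


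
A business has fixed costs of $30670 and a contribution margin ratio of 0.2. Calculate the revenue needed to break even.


Formula: BER = Fixed Costs / Contribution Margin Ratio
BER = $30670 / 0.2
BER = $153350.00 (to the nearest cent)

$153350.00


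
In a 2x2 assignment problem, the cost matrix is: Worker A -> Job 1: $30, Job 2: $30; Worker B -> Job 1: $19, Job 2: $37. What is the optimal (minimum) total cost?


Option 1: A->1 + B->2 = $30 + $37 = $67
Option 2: A->2 + B->1 = $30 + $19 = $49
Min cost = min($67, $49) = $49

$49


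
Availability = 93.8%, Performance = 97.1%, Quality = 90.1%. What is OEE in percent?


Formula: OEE = Availability * Performance * Quality / 10000
A * P = 93.8% * 97.1% / 100 = 91.08%
OEE = 91.08% * 90.1% / 100 = 82.1%

82.1%


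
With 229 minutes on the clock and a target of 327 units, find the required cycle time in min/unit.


Formula: CT = Available Time / Number of Units
CT = 229 min / 327 units
CT = 0.7 min/unit

0.7 min/unit


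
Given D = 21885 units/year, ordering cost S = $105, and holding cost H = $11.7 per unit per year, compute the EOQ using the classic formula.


Formula: EOQ = sqrt(2 * D * S / H)
Numerator: 2 * 21885 * 105 = 4595850
2DS/H = 4595850 / 11.7 = 392807.7
EOQ = sqrt(392807.7) = 626.7 units

626.7 units


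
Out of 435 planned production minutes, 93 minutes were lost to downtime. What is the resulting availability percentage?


Formula: Availability = (Planned Time - Downtime) / Planned Time * 100
Uptime = 435 - 93 = 342 min
Availability = 342 / 435 * 100 = 78.6%

78.6%


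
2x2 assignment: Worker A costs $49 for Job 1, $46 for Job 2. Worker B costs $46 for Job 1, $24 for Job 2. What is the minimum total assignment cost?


Option 1: A->1 + B->2 = $49 + $24 = $73
Option 2: A->2 + B->1 = $46 + $46 = $92
Min cost = min($73, $92) = $73

$73


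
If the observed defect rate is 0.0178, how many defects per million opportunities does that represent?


DPMO = defect_rate * 1000000 = 0.0178 * 1000000

17800


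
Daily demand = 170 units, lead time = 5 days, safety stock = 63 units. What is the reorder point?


Formula: ROP = (Daily Demand * Lead Time) + Safety Stock
Demand during lead time = 170 * 5 = 850 units
ROP = 850 + 63 = 913 units

913 units


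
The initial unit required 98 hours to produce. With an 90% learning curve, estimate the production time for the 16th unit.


Formula: T_n = T_1 * (learning_rate)^(log2(n)) where learning_rate = rate/100
Doublings = log2(16) = 4
T_n = 98 * 0.9^4
T_n = 98 * 0.6561 = 64.3 hours

64.3 hours


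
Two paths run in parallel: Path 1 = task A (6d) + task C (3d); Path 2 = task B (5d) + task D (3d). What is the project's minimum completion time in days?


Path 1 = 6 + 3 = 9 days
Path 2 = 5 + 3 = 8 days
Duration = max(9, 8) = 9 days

9 days


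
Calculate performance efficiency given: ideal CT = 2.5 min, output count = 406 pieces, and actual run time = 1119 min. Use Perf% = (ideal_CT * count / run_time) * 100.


Formula: Performance = (Ideal CT * Total Count) / Run Time * 100
Ideal output time = 2.5 * 406 = 1015.0 min
Performance = 1015.0 / 1119 * 100 = 90.7%

90.7%


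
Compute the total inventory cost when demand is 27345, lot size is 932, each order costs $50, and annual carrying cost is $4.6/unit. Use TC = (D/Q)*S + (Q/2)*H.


TC = 27345/932 * 50 + 932/2 * 4.6

$3610.61


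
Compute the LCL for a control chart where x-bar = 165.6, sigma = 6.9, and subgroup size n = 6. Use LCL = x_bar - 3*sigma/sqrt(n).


LCL = 165.6 - 3 * 6.9 / sqrt(6)

157.15


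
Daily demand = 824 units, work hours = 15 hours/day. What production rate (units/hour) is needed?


Formula: Production Rate = Daily Demand / Available Hours
Rate = 824 units/day / 15 hours/day
Rate = 54.9 units/hour

54.9 units/hour


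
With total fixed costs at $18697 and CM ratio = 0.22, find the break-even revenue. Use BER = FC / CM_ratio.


Formula: BER = Fixed Costs / Contribution Margin Ratio
BER = $18697 / 0.22
BER = $84986.36 (to the nearest cent)

$84986.36


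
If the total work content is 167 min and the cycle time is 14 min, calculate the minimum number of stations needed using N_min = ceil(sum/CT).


Formula: N_min = ceil(Sum of Task Times / Cycle Time)
N_min = ceil(167 min / 14 min) = ceil(11.9286)
N_min = 12 stations

12


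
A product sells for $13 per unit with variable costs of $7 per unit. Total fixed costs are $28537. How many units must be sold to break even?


Formula: BEQ = Fixed Costs / (Price - Variable Cost)
Contribution margin = $13 - $7 = $6/unit
BEQ = ceil($28537 / $6/unit) = ceil(4756.17) = 4757 units

4757 units


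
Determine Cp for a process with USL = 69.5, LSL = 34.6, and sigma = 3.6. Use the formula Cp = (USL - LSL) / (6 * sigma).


Cp = (69.5 - 34.6) / (6 * 3.6)

1.62


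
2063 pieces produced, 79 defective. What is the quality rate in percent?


Formula: Quality Rate = Good Pieces / Total Pieces * 100
Good pieces = 2063 - 79 = 1984
QR = 1984 / 2063 * 100 = 96.2%

96.2%


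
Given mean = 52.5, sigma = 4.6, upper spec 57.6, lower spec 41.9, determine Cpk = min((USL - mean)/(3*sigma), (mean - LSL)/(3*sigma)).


Cpu = (57.6 - 52.5) / (3 * 4.6) = 0.37
Cpl = (52.5 - 41.9) / (3 * 4.6) = 0.77
Cpk = min(0.37, 0.77) = 0.37

0.37


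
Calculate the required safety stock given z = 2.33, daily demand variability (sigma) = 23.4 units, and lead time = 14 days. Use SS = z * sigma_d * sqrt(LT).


Formula: SS = z * sigma_d * sqrt(LT)
sqrt(LT) = sqrt(14) = 3.7417
SS = 2.33 * 23.4 * 3.7417
SS = 204.0 units

204.0 units


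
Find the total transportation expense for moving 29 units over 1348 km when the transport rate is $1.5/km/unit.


TC = dist * cost * units = 1348 * 1.5 * 29 = $58638.00

$58638.00


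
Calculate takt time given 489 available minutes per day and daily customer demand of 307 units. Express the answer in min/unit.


Formula: Takt Time = Available Production Time / Customer Demand
Takt = 489 min/day / 307 units/day
Takt = 1.59 min/unit

1.59 min/unit


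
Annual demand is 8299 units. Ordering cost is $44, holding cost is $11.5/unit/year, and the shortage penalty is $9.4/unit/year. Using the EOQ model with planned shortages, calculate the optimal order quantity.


Formula: EOQ* = sqrt(2DS/H) * sqrt((H+P)/P)
Base EOQ = sqrt(2*8299*44/11.5) = 252.0 units
Correction = sqrt((11.5+9.4)/9.4) = 1.49111
EOQ* = 252.0 * 1.49111 = 375.8 units

375.8 units


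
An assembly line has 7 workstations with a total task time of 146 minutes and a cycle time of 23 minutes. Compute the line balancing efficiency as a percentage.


Formula: Efficiency = Sum of Task Times / (N_stations * CT) * 100
Total station capacity = 7 stations * 23 min = 161 min
Efficiency = 146 / 161 * 100 = 90.7%

90.7%


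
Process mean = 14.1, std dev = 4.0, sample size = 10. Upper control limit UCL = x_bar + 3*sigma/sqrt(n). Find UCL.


UCL = 14.1 + 3 * 4.0 / sqrt(10)

17.89


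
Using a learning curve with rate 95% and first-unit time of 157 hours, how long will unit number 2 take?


Formula: T_n = T_1 * (learning_rate)^(log2(n)) where learning_rate = rate/100
Doublings = log2(2) = 1
T_n = 157 * 0.95^1
T_n = 157 * 0.95 = 149.2 hours

149.2 hours


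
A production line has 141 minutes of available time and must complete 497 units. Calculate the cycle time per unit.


Formula: CT = Available Time / Number of Units
CT = 141 min / 497 units
CT = 0.28 min/unit

0.28 min/unit


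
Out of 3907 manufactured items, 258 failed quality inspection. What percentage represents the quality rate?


Formula: Quality Rate = Good Pieces / Total Pieces * 100
Good pieces = 3907 - 258 = 3649
QR = 3649 / 3907 * 100 = 93.4%

93.4%


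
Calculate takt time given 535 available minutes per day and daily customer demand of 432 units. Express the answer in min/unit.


Formula: Takt Time = Available Production Time / Customer Demand
Takt = 535 min/day / 432 units/day
Takt = 1.24 min/unit

1.24 min/unit


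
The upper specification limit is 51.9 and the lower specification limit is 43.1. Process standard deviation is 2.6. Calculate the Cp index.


Cp = (51.9 - 43.1) / (6 * 2.6)

0.56


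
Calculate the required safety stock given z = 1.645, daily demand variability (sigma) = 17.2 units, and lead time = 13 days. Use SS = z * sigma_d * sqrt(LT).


Formula: SS = z * sigma_d * sqrt(LT)
sqrt(LT) = sqrt(13) = 3.6056
SS = 1.645 * 17.2 * 3.6056
SS = 102.0 units

102.0 units


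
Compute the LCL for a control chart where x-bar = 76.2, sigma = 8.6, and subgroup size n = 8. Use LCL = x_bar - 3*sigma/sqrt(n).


LCL = 76.2 - 3 * 8.6 / sqrt(8)

67.08


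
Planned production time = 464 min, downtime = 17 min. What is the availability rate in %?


Formula: Availability = (Planned Time - Downtime) / Planned Time * 100
Uptime = 464 - 17 = 447 min
Availability = 447 / 464 * 100 = 96.3%

96.3%


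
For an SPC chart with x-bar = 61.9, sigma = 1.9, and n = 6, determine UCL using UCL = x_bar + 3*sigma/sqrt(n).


UCL = 61.9 + 3 * 1.9 / sqrt(6)

64.23


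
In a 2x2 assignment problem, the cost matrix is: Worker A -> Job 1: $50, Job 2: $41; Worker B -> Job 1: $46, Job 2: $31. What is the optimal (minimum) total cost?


Option 1: A->1 + B->2 = $50 + $31 = $81
Option 2: A->2 + B->1 = $41 + $46 = $87
Min cost = min($81, $87) = $81

$81


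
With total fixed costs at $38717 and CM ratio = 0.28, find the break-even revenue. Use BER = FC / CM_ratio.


Formula: BER = Fixed Costs / Contribution Margin Ratio
BER = $38717 / 0.28
BER = $138275.00 (to the nearest cent)

$138275.00


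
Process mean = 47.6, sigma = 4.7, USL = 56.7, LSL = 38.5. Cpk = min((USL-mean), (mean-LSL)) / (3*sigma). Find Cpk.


Cpu = (56.7 - 47.6) / (3 * 4.7) = 0.65
Cpl = (47.6 - 38.5) / (3 * 4.7) = 0.65
Cpk = min(0.65, 0.65) = 0.65

0.65


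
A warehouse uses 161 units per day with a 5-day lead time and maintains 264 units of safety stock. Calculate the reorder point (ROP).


Formula: ROP = (Daily Demand * Lead Time) + Safety Stock
Demand during lead time = 161 * 5 = 805 units
ROP = 805 + 264 = 1069 units

1069 units


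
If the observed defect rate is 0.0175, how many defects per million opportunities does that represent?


DPMO = defect_rate * 1000000 = 0.0175 * 1000000

17500


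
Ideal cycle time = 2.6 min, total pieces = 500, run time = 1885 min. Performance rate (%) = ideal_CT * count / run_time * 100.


Formula: Performance = (Ideal CT * Total Count) / Run Time * 100
Ideal output time = 2.6 * 500 = 1300.0 min
Performance = 1300.0 / 1885 * 100 = 69.0%

69.0%


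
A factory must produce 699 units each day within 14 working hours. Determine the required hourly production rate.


Formula: Production Rate = Daily Demand / Available Hours
Rate = 699 units/day / 14 hours/day
Rate = 49.9 units/hour

49.9 units/hour


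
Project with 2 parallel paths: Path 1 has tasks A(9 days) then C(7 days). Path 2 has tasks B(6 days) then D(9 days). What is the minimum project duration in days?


Path 1 = 9 + 7 = 16 days
Path 2 = 6 + 9 = 15 days
Duration = max(16, 15) = 16 days

16 days


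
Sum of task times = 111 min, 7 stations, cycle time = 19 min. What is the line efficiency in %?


Formula: Efficiency = Sum of Task Times / (N_stations * CT) * 100
Total station capacity = 7 stations * 19 min = 133 min
Efficiency = 111 / 133 * 100 = 83.5%

83.5%


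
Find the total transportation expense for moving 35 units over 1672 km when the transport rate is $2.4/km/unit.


TC = dist * cost * units = 1672 * 2.4 * 35 = $140448.00

$140448.00


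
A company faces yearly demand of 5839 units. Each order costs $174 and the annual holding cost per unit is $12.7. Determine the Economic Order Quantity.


Formula: EOQ = sqrt(2 * D * S / H)
Numerator: 2 * 5839 * 174 = 2031972
2DS/H = 2031972 / 12.7 = 159997.8
EOQ = sqrt(159997.8) = 400.0 units

400.0 units


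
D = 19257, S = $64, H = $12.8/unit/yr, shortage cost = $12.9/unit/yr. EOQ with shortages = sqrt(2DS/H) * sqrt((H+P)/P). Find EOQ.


Formula: EOQ* = sqrt(2DS/H) * sqrt((H+P)/P)
Base EOQ = sqrt(2*19257*64/12.8) = 438.83 units
Correction = sqrt((12.8+12.9)/12.9) = 1.41147
EOQ* = 438.83 * 1.41147 = 619.4 units

619.4 units


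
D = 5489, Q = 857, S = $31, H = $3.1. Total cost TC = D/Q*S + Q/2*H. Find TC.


TC = 5489/857 * 31 + 857/2 * 3.1

$1526.90


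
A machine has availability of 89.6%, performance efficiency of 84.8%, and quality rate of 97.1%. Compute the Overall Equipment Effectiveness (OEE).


Formula: OEE = Availability * Performance * Quality / 10000
A * P = 89.6% * 84.8% / 100 = 75.98%
OEE = 75.98% * 97.1% / 100 = 73.8%

73.8%


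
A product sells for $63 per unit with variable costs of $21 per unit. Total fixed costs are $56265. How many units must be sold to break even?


Formula: BEQ = Fixed Costs / (Price - Variable Cost)
Contribution margin = $63 - $21 = $42/unit
BEQ = ceil($56265 / $42/unit) = ceil(1339.64) = 1340 units

1340 units


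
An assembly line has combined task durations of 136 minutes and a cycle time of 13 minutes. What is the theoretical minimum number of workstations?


Formula: N_min = ceil(Sum of Task Times / Cycle Time)
N_min = ceil(136 min / 13 min) = ceil(10.4615)
N_min = 11 stations

11


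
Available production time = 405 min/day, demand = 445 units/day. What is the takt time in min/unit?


Formula: Takt Time = Available Production Time / Customer Demand
Takt = 405 min/day / 445 units/day
Takt = 0.91 min/unit

0.91 min/unit


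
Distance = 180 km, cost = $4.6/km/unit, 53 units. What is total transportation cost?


TC = dist * cost * units = 180 * 4.6 * 53 = $43884.00

$43884.00


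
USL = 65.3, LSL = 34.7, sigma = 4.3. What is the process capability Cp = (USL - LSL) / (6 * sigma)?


Cp = (65.3 - 34.7) / (6 * 4.3)

1.19


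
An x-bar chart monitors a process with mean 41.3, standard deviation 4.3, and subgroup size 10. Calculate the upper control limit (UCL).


UCL = 41.3 + 3 * 4.3 / sqrt(10)

45.38


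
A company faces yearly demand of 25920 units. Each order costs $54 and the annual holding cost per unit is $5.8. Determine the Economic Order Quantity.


Formula: EOQ = sqrt(2 * D * S / H)
Numerator: 2 * 25920 * 54 = 2799360
2DS/H = 2799360 / 5.8 = 482648.3
EOQ = sqrt(482648.3) = 694.7 units

694.7 units


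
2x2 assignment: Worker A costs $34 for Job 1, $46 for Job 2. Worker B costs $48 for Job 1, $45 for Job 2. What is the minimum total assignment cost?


Option 1: A->1 + B->2 = $34 + $45 = $79
Option 2: A->2 + B->1 = $46 + $48 = $94
Min cost = min($79, $94) = $79

$79


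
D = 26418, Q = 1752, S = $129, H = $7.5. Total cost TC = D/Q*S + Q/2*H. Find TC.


TC = 26418/1752 * 129 + 1752/2 * 7.5

$8515.16


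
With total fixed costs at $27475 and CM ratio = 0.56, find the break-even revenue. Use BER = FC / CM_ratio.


Formula: BER = Fixed Costs / Contribution Margin Ratio
BER = $27475 / 0.56
BER = $49062.50 (to the nearest cent)

$49062.50


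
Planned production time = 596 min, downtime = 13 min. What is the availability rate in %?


Formula: Availability = (Planned Time - Downtime) / Planned Time * 100
Uptime = 596 - 13 = 583 min
Availability = 583 / 596 * 100 = 97.8%

97.8%


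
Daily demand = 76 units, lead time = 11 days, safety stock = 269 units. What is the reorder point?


Formula: ROP = (Daily Demand * Lead Time) + Safety Stock
Demand during lead time = 76 * 11 = 836 units
ROP = 836 + 269 = 1105 units

1105 units


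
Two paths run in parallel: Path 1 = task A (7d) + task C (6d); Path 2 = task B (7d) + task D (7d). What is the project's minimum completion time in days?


Path 1 = 7 + 6 = 13 days
Path 2 = 7 + 7 = 14 days
Duration = max(13, 14) = 14 days

14 days


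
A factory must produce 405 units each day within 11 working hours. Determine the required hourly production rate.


Formula: Production Rate = Daily Demand / Available Hours
Rate = 405 units/day / 11 hours/day
Rate = 36.8 units/hour

36.8 units/hour


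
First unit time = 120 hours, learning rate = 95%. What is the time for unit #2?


Formula: T_n = T_1 * (learning_rate)^(log2(n)) where learning_rate = rate/100
Doublings = log2(2) = 1
T_n = 120 * 0.95^1
T_n = 120 * 0.95 = 114.0 hours

114.0 hours


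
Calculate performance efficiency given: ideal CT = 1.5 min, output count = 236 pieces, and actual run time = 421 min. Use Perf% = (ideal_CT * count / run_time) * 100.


Formula: Performance = (Ideal CT * Total Count) / Run Time * 100
Ideal output time = 1.5 * 236 = 354.0 min
Performance = 354.0 / 421 * 100 = 84.1%

84.1%


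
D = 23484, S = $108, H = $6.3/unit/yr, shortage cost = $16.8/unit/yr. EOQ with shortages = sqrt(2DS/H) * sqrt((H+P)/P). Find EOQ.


Formula: EOQ* = sqrt(2DS/H) * sqrt((H+P)/P)
Base EOQ = sqrt(2*23484*108/6.3) = 897.31 units
Correction = sqrt((6.3+16.8)/16.8) = 1.1726
EOQ* = 897.31 * 1.1726 = 1052.2 units

1052.2 units


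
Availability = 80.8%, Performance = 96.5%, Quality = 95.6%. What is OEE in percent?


Formula: OEE = Availability * Performance * Quality / 10000
A * P = 80.8% * 96.5% / 100 = 77.97%
OEE = 77.97% * 95.6% / 100 = 74.5%

74.5%


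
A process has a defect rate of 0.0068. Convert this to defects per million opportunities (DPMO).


DPMO = defect_rate * 1000000 = 0.0068 * 1000000

6800


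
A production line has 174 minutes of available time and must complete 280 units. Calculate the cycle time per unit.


Formula: CT = Available Time / Number of Units
CT = 174 min / 280 units
CT = 0.62 min/unit

0.62 min/unit


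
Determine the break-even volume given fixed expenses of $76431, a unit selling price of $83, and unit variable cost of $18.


Formula: BEQ = Fixed Costs / (Price - Variable Cost)
Contribution margin = $83 - $18 = $65/unit
BEQ = ceil($76431 / $65/unit) = ceil(1175.86) = 1176 units

1176 units


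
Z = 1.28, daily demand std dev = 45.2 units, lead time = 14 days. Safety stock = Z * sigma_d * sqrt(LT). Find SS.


Formula: SS = z * sigma_d * sqrt(LT)
sqrt(LT) = sqrt(14) = 3.7417
SS = 1.28 * 45.2 * 3.7417
SS = 216.5 units

216.5 units


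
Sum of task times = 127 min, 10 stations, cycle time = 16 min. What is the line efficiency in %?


Formula: Efficiency = Sum of Task Times / (N_stations * CT) * 100
Total station capacity = 10 stations * 16 min = 160 min
Efficiency = 127 / 160 * 100 = 79.4%

79.4%


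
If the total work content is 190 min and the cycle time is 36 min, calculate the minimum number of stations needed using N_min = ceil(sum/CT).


Formula: N_min = ceil(Sum of Task Times / Cycle Time)
N_min = ceil(190 min / 36 min) = ceil(5.2778)
N_min = 6 stations

6


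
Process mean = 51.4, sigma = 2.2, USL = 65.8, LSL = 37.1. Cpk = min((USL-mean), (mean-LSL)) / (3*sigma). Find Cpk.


Cpu = (65.8 - 51.4) / (3 * 2.2) = 2.18
Cpl = (51.4 - 37.1) / (3 * 2.2) = 2.17
Cpk = min(2.18, 2.17) = 2.17

2.17


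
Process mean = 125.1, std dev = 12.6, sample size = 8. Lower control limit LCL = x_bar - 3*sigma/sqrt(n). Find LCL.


LCL = 125.1 - 3 * 12.6 / sqrt(8)

111.74


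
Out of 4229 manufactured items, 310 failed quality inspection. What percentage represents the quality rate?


Formula: Quality Rate = Good Pieces / Total Pieces * 100
Good pieces = 4229 - 310 = 3919
QR = 3919 / 4229 * 100 = 92.7%

92.7%


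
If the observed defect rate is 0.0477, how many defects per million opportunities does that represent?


DPMO = defect_rate * 1000000 = 0.0477 * 1000000

47700


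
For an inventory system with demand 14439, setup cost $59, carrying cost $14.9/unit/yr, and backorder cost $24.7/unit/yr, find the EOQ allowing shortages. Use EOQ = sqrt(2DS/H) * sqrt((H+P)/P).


Formula: EOQ* = sqrt(2DS/H) * sqrt((H+P)/P)
Base EOQ = sqrt(2*14439*59/14.9) = 338.16 units
Correction = sqrt((14.9+24.7)/24.7) = 1.26619
EOQ* = 338.16 * 1.26619 = 428.2 units

428.2 units


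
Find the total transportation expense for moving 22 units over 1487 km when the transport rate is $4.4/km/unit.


TC = dist * cost * units = 1487 * 4.4 * 22 = $143941.60

$143941.60


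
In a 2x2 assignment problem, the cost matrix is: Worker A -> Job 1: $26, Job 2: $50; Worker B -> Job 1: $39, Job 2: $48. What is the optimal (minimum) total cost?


Option 1: A->1 + B->2 = $26 + $48 = $74
Option 2: A->2 + B->1 = $50 + $39 = $89
Min cost = min($74, $89) = $74

$74


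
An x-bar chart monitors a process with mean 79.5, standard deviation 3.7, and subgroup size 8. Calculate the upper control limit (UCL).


UCL = 79.5 + 3 * 3.7 / sqrt(8)

83.42


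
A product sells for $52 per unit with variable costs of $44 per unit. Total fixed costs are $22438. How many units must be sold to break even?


Formula: BEQ = Fixed Costs / (Price - Variable Cost)
Contribution margin = $52 - $44 = $8/unit
BEQ = ceil($22438 / $8/unit) = ceil(2804.75) = 2805 units

2805 units


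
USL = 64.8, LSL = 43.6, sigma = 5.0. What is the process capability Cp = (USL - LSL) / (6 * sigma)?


Cp = (64.8 - 43.6) / (6 * 5.0)

0.71


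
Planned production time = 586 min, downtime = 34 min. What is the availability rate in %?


Formula: Availability = (Planned Time - Downtime) / Planned Time * 100
Uptime = 586 - 34 = 552 min
Availability = 552 / 586 * 100 = 94.2%

94.2%


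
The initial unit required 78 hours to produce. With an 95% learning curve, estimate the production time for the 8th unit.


Formula: T_n = T_1 * (learning_rate)^(log2(n)) where learning_rate = rate/100
Doublings = log2(8) = 3
T_n = 78 * 0.95^3
T_n = 78 * 0.8574 = 66.9 hours

66.9 hours


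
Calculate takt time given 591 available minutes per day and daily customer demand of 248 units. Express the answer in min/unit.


Formula: Takt Time = Available Production Time / Customer Demand
Takt = 591 min/day / 248 units/day
Takt = 2.38 min/unit

2.38 min/unit


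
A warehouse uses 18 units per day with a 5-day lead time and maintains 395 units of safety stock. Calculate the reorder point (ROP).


Formula: ROP = (Daily Demand * Lead Time) + Safety Stock
Demand during lead time = 18 * 5 = 90 units
ROP = 90 + 395 = 485 units

485 units


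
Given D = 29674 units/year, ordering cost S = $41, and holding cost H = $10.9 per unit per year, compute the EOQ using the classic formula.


Formula: EOQ = sqrt(2 * D * S / H)
Numerator: 2 * 29674 * 41 = 2433268
2DS/H = 2433268 / 10.9 = 223235.6
EOQ = sqrt(223235.6) = 472.5 units

472.5 units


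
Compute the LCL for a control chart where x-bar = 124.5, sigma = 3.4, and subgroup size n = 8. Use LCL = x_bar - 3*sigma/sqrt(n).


LCL = 124.5 - 3 * 3.4 / sqrt(8)

120.89


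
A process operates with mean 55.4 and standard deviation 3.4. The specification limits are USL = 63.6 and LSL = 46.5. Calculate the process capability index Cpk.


Cpu = (63.6 - 55.4) / (3 * 3.4) = 0.8
Cpl = (55.4 - 46.5) / (3 * 3.4) = 0.87
Cpk = min(0.8, 0.87) = 0.8

0.8


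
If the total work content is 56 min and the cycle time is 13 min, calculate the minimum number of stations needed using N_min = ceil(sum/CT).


Formula: N_min = ceil(Sum of Task Times / Cycle Time)
N_min = ceil(56 min / 13 min) = ceil(4.3077)
N_min = 5 stations

5


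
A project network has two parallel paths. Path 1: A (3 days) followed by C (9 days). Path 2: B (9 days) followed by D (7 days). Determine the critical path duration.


Path 1 = 3 + 9 = 12 days
Path 2 = 9 + 7 = 16 days
Duration = max(12, 16) = 16 days

16 days


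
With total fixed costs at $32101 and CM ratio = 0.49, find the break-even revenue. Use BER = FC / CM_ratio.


Formula: BER = Fixed Costs / Contribution Margin Ratio
BER = $32101 / 0.49
BER = $65512.24 (to the nearest cent)

$65512.24


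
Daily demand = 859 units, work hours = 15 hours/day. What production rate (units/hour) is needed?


Formula: Production Rate = Daily Demand / Available Hours
Rate = 859 units/day / 15 hours/day
Rate = 57.3 units/hour

57.3 units/hour


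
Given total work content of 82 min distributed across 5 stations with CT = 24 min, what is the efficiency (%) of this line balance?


Formula: Efficiency = Sum of Task Times / (N_stations * CT) * 100
Total station capacity = 5 stations * 24 min = 120 min
Efficiency = 82 / 120 * 100 = 68.3%

68.3%


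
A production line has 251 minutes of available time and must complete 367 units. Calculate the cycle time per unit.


Formula: CT = Available Time / Number of Units
CT = 251 min / 367 units
CT = 0.68 min/unit

0.68 min/unit


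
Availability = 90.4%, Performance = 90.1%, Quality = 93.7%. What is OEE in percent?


Formula: OEE = Availability * Performance * Quality / 10000
A * P = 90.4% * 90.1% / 100 = 81.45%
OEE = 81.45% * 93.7% / 100 = 76.3%

76.3%


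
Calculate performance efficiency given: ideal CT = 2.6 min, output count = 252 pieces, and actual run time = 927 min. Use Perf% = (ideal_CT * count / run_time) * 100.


Formula: Performance = (Ideal CT * Total Count) / Run Time * 100
Ideal output time = 2.6 * 252 = 655.2 min
Performance = 655.2 / 927 * 100 = 70.7%

70.7%


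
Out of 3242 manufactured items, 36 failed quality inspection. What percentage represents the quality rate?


Formula: Quality Rate = Good Pieces / Total Pieces * 100
Good pieces = 3242 - 36 = 3206
QR = 3206 / 3242 * 100 = 98.9%

98.9%


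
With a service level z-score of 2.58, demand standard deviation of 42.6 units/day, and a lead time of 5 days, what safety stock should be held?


Formula: SS = z * sigma_d * sqrt(LT)
sqrt(LT) = sqrt(5) = 2.2361
SS = 2.58 * 42.6 * 2.2361
SS = 245.8 units

245.8 units


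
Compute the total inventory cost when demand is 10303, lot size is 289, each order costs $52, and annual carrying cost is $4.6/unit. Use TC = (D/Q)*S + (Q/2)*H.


TC = 10303/289 * 52 + 289/2 * 4.6

$2518.53


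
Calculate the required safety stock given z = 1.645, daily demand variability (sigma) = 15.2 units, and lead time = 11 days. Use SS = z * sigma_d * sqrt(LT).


Formula: SS = z * sigma_d * sqrt(LT)
sqrt(LT) = sqrt(11) = 3.3166
SS = 1.645 * 15.2 * 3.3166
SS = 82.9 units

82.9 units


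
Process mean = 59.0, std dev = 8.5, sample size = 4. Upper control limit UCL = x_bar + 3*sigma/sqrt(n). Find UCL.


UCL = 59.0 + 3 * 8.5 / sqrt(4)

71.75


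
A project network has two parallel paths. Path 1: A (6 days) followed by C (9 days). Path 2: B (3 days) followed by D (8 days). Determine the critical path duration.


Path 1 = 6 + 9 = 15 days
Path 2 = 3 + 8 = 11 days
Duration = max(15, 11) = 15 days

15 days


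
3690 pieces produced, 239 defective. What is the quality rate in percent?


Formula: Quality Rate = Good Pieces / Total Pieces * 100
Good pieces = 3690 - 239 = 3451
QR = 3451 / 3690 * 100 = 93.5%

93.5%


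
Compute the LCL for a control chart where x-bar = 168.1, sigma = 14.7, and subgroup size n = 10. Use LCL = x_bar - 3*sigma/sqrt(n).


LCL = 168.1 - 3 * 14.7 / sqrt(10)

154.15


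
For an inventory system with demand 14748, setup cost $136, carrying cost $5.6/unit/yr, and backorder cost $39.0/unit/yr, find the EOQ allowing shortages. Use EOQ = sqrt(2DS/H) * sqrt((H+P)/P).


Formula: EOQ* = sqrt(2DS/H) * sqrt((H+P)/P)
Base EOQ = sqrt(2*14748*136/5.6) = 846.36 units
Correction = sqrt((5.6+39.0)/39.0) = 1.06939
EOQ* = 846.36 * 1.06939 = 905.1 units

905.1 units


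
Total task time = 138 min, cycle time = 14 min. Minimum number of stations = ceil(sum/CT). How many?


Formula: N_min = ceil(Sum of Task Times / Cycle Time)
N_min = ceil(138 min / 14 min) = ceil(9.8571)
N_min = 10 stations

10


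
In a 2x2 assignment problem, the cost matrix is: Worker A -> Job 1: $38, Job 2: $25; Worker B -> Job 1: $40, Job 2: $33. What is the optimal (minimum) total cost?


Option 1: A->1 + B->2 = $38 + $33 = $71
Option 2: A->2 + B->1 = $25 + $40 = $65
Min cost = min($71, $65) = $65

$65


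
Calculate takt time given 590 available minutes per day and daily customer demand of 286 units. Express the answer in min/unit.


Formula: Takt Time = Available Production Time / Customer Demand
Takt = 590 min/day / 286 units/day
Takt = 2.06 min/unit

2.06 min/unit


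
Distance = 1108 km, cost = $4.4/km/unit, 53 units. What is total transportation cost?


TC = dist * cost * units = 1108 * 4.4 * 53 = $258385.60

$258385.60


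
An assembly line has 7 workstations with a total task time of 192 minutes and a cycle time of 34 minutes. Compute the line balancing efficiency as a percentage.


Formula: Efficiency = Sum of Task Times / (N_stations * CT) * 100
Total station capacity = 7 stations * 34 min = 238 min
Efficiency = 192 / 238 * 100 = 80.7%

80.7%


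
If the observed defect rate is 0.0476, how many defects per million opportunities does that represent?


DPMO = defect_rate * 1000000 = 0.0476 * 1000000

47600


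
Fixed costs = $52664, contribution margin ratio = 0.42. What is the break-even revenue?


Formula: BER = Fixed Costs / Contribution Margin Ratio
BER = $52664 / 0.42
BER = $125390.48 (to the nearest cent)

$125390.48


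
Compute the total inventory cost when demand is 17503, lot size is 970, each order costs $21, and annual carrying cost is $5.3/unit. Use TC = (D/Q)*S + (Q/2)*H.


TC = 17503/970 * 21 + 970/2 * 5.3

$2949.43


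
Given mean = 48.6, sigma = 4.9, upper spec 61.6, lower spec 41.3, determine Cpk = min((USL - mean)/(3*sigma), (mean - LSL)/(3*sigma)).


Cpu = (61.6 - 48.6) / (3 * 4.9) = 0.88
Cpl = (48.6 - 41.3) / (3 * 4.9) = 0.5
Cpk = min(0.88, 0.5) = 0.5

0.5


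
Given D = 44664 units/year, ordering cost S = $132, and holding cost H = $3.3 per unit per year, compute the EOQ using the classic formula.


Formula: EOQ = sqrt(2 * D * S / H)
Numerator: 2 * 44664 * 132 = 11791296
2DS/H = 11791296 / 3.3 = 3573120.0
EOQ = sqrt(3573120.0) = 1890.3 units

1890.3 units


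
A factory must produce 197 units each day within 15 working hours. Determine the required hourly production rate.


Formula: Production Rate = Daily Demand / Available Hours
Rate = 197 units/day / 15 hours/day
Rate = 13.1 units/hour

13.1 units/hour


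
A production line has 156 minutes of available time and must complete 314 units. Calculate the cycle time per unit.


Formula: CT = Available Time / Number of Units
CT = 156 min / 314 units
CT = 0.5 min/unit

0.5 min/unit


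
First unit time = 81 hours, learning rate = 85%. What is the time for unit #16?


Formula: T_n = T_1 * (learning_rate)^(log2(n)) where learning_rate = rate/100
Doublings = log2(16) = 4
T_n = 81 * 0.85^4
T_n = 81 * 0.522 = 42.3 hours

42.3 hours


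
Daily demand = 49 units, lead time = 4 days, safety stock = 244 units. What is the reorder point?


Formula: ROP = (Daily Demand * Lead Time) + Safety Stock
Demand during lead time = 49 * 4 = 196 units
ROP = 196 + 244 = 440 units

440 units


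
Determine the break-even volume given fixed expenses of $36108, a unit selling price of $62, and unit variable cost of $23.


Formula: BEQ = Fixed Costs / (Price - Variable Cost)
Contribution margin = $62 - $23 = $39/unit
BEQ = ceil($36108 / $39/unit) = ceil(925.85) = 926 units

926 units


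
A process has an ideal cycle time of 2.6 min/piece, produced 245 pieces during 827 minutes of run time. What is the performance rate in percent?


Formula: Performance = (Ideal CT * Total Count) / Run Time * 100
Ideal output time = 2.6 * 245 = 637.0 min
Performance = 637.0 / 827 * 100 = 77.0%

77.0%


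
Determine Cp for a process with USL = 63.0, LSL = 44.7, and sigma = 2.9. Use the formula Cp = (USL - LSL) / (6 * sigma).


Cp = (63.0 - 44.7) / (6 * 2.9)

1.05


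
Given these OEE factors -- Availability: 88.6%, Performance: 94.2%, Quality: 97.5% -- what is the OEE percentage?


Formula: OEE = Availability * Performance * Quality / 10000
A * P = 88.6% * 94.2% / 100 = 83.46%
OEE = 83.46% * 97.5% / 100 = 81.4%

81.4%


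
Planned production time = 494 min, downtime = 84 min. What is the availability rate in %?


Formula: Availability = (Planned Time - Downtime) / Planned Time * 100
Uptime = 494 - 84 = 410 min
Availability = 410 / 494 * 100 = 83.0%

83.0%


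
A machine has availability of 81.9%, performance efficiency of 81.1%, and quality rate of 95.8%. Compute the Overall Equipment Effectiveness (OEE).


Formula: OEE = Availability * Performance * Quality / 10000
A * P = 81.9% * 81.1% / 100 = 66.42%
OEE = 66.42% * 95.8% / 100 = 63.6%

63.6%


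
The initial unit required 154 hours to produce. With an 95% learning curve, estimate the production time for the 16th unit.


Formula: T_n = T_1 * (learning_rate)^(log2(n)) where learning_rate = rate/100
Doublings = log2(16) = 4
T_n = 154 * 0.95^4
T_n = 154 * 0.8145 = 125.4 hours

125.4 hours


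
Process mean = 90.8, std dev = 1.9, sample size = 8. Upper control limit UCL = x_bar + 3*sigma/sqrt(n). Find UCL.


UCL = 90.8 + 3 * 1.9 / sqrt(8)

92.82


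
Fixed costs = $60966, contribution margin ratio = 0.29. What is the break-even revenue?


Formula: BER = Fixed Costs / Contribution Margin Ratio
BER = $60966 / 0.29
BER = $210227.59 (to the nearest cent)

$210227.59


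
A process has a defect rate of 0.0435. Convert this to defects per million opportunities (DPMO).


DPMO = defect_rate * 1000000 = 0.0435 * 1000000

43500


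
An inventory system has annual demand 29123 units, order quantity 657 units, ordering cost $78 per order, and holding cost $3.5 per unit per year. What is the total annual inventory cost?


TC = 29123/657 * 78 + 657/2 * 3.5

$4607.28


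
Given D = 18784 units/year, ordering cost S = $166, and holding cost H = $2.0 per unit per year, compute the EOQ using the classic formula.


Formula: EOQ = sqrt(2 * D * S / H)
Numerator: 2 * 18784 * 166 = 6236288
2DS/H = 6236288 / 2.0 = 3118144.0
EOQ = sqrt(3118144.0) = 1765.8 units

1765.8 units


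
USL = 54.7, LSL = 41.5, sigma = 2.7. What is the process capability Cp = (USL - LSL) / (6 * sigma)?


Cp = (54.7 - 41.5) / (6 * 2.7)

0.81


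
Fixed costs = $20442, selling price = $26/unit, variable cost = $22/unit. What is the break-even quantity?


Formula: BEQ = Fixed Costs / (Price - Variable Cost)
Contribution margin = $26 - $22 = $4/unit
BEQ = ceil($20442 / $4/unit) = ceil(5110.5) = 5111 units

5111 units


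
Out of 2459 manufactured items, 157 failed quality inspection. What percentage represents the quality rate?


Formula: Quality Rate = Good Pieces / Total Pieces * 100
Good pieces = 2459 - 157 = 2302
QR = 2302 / 2459 * 100 = 93.6%

93.6%
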